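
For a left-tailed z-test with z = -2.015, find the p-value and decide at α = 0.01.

p = P(Z < -2.015) = Φ(-2.015) ≈ 0.022. Since p ≥ 0.01, fail to reject H₀ (not significant) at α = 0.01.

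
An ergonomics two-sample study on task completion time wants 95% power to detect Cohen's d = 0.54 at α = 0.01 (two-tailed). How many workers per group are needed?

z_{α/2} = 2.576, z_β = Φ⁻¹(0.95) = 1.645. For medium effect (d = 0.54): n per group = 2(z_{α/2} + z_β)²/d² = 2(2.576 + 1.645)²/0.54² = 122.2 → 123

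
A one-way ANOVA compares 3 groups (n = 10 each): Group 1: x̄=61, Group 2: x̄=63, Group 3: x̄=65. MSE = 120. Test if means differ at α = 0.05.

Grand mean = 63.0. SS_between = 80.0, MS_between = 40.0. F = 0.333, F_crit ≈ 3.354. Fail to reject H₀.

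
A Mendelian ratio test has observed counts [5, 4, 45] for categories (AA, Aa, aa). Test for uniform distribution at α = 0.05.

Expected = 18 each. χ² = Σ(O-E)²/E = 60.778. df = 2, critical value = 5.991. Reject H₀.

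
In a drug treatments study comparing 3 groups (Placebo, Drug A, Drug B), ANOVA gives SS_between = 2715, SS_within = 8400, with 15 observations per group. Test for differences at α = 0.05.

df_between = 2, df_within = 42. F = MS_between/MS_within = 1357.5/200.0 = 6.787. F_crit ≈ 3.22. Reject H₀. At least one mean differs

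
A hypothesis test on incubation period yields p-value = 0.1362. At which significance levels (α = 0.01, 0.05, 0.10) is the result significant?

p = 0.1362. Not significant at any of the given levels.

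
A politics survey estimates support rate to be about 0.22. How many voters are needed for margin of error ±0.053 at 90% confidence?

n = z²p(1-p)/E² = 1.645²×0.22×0.78/0.053² = 165.3 → n = 166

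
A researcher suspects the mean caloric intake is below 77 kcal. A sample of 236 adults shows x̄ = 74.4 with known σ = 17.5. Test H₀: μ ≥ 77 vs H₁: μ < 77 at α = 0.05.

z = -2.282. Critical value: -1.645. Reject H₀.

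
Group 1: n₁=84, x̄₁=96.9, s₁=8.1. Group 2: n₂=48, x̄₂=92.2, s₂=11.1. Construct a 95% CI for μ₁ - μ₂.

Difference = 4.7. SE = √(8.1²/84 + 11.1²/48) = 1.83. CI = (1.11, 8.29)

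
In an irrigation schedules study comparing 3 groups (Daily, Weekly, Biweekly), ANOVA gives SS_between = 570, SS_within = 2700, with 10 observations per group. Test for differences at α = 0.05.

df_between = 2, df_within = 27. F = MS_between/MS_within = 285.0/100.0 = 2.85. F_crit ≈ 3.354. Fail to reject H₀.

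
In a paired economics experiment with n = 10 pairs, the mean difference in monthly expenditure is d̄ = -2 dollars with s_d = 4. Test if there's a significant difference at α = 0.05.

t = d̄/(s_d/√n) = -2/(4/√10) = -1.581. df = 9, critical t = ±2.262. Fail to reject H₀.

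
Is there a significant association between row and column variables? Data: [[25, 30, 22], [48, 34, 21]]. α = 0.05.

χ² = 3.844. df = 2, critical = 5.991. Fail to reject H₀. No evidence of dependence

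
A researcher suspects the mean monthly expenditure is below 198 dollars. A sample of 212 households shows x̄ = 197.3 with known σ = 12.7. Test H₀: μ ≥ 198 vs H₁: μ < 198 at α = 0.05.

z = -0.803. Critical value: -1.645. Fail to reject H₀.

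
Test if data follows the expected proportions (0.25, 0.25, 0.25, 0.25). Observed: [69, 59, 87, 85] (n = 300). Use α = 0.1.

Expected: [75.0, 75.0, 75.0, 75.0]. χ² = 7.147. df = 3, critical = 6.251. Reject H₀.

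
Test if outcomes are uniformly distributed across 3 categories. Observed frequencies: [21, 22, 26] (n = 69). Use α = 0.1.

Expected = 23 each. χ² = Σ(O-E)²/E = 0.609. df = 2, critical value = 4.605. Fail to reject H₀.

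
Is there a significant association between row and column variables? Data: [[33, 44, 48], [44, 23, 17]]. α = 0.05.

χ² = 15.491. df = 2, critical = 5.991. Reject H₀. Variables are dependent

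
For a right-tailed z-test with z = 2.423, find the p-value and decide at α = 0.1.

p = P(Z > 2.423) = 1 - Φ(2.423) ≈ 0.0077. Since p < 0.1, reject H₀ (significant) at α = 0.1.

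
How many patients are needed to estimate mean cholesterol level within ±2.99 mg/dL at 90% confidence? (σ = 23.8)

n = (z*σ/E)² = (1.645×23.8/2.99)² = 171.5 → n = 172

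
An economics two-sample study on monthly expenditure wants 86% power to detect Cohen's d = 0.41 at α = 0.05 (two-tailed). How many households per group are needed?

z_{α/2} = 1.96, z_β = Φ⁻¹(0.86) = 1.08. For small effect (d = 0.41): n per group = 2(z_{α/2} + z_β)²/d² = 2(1.96 + 1.08)²/0.41² = 110.0 → 110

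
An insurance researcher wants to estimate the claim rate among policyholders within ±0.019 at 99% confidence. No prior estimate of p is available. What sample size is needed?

Conservative approach: use p = 0.5 (maximizes p(1-p) = 0.25). n = z²(0.25)/E² = 2.576²×0.25/0.019² = 4595.4 → n = 4596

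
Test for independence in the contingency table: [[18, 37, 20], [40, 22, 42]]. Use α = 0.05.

χ² = 15.678. df = 2, critical = 5.991. Reject H₀. Variables are dependent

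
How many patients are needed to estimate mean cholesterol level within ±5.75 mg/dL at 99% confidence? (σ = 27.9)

n = (z*σ/E)² = (2.576×27.9/5.75)² = 156.2 → n = 157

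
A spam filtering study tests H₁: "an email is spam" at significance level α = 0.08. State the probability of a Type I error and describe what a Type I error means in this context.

P(Type I error) = α = 0.08. A Type I error is rejecting H₀ when H₀ is actually true (false positive) — here, concluding that an email is spam when in fact this is not the case. Consequence: a legitimate email is sent to the spam folder and the user misses it.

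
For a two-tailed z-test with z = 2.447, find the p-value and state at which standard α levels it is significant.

p = 2·P(Z > |2.447|) = 2·(1 - Φ(2.447)) ≈ 0.0144. Significant at α = 0.1; Significant at α = 0.05.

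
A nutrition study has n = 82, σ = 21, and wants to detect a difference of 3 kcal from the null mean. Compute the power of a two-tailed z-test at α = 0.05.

SE = σ/√n = 21/√82 = 2.319. Non-centrality λ = d/SE = 3/2.319 = 1.294. Power ≈ Φ(λ - z_{α/2}) = Φ(1.294 - 1.96) = Φ(-0.666) = 0.253.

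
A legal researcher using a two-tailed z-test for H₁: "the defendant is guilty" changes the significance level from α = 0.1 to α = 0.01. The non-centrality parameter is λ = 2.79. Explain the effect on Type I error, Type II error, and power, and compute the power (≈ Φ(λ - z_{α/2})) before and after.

Decreasing α from 0.1 to 0.01:
• Type I error rate decreases (α is the Type I rate by definition).
• Critical value moves from z_{α/2} = 1.645 to 2.576, so power = Φ(λ - z_{α/2}) goes from Φ(2.79 - 1.645) = 0.874 to Φ(2.79 - 2.576) = 0.585.
• Type II error rate β = 1 - power therefore increases (0.126 → 0.415).
Appropriate when false positives are costly — here, convicting an innocent person.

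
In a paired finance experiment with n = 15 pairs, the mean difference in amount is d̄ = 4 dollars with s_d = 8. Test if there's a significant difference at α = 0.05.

t = d̄/(s_d/√n) = 4/(8/√15) = 1.936. df = 14, critical t = ±2.145. Fail to reject H₀.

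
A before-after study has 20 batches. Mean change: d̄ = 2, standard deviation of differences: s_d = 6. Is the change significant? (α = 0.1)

t = d̄/(s_d/√n) = 2/(6/√20) = 1.491. df = 19, critical t = ±1.729. Fail to reject H₀.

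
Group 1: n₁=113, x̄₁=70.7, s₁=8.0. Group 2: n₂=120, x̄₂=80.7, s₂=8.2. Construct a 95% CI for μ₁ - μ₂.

Difference = -10.0. SE = √(8.0²/113 + 8.2²/120) = 1.061. CI = (-12.08, -7.92)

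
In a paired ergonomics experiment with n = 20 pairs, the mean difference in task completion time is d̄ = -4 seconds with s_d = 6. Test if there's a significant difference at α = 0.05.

t = d̄/(s_d/√n) = -4/(6/√20) = -2.981. df = 19, critical t = ±2.093. Reject H₀.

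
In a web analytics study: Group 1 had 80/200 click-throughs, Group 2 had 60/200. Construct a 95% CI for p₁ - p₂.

p̂₁ = 0.4, p̂₂ = 0.3. Difference = 0.1. CI = (0.007, 0.193)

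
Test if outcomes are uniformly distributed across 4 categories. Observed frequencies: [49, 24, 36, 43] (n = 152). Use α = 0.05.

Expected = 38 each. χ² = Σ(O-E)²/E = 9.105. df = 3, critical value = 7.815. Reject H₀.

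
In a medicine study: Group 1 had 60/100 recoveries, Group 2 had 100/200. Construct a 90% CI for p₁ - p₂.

p̂₁ = 0.6, p̂₂ = 0.5. Difference = 0.1. CI = (0.001, 0.199)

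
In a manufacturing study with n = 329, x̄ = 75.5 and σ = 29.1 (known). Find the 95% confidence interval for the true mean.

CI = x̄ ± z*(σ/√n) = 75.5 ± 1.96(29.1/√329) = 75.5 ± 3.14 = (72.36, 78.64)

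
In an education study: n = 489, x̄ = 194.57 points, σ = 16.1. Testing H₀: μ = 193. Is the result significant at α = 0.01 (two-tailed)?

z = (194.57 - 193)/(16.1/√489) = 2.156. Since |z| ≤ 2.576, not significant at α = 0.01.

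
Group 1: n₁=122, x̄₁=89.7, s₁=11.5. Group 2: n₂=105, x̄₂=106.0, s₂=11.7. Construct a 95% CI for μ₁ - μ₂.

Difference = -16.3. SE = √(11.5²/122 + 11.7²/105) = 1.545. CI = (-19.33, -13.27)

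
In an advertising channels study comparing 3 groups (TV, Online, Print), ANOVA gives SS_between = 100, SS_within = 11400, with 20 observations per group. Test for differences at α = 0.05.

df_between = 2, df_within = 57. F = MS_between/MS_within = 50.0/200.0 = 0.25. F_crit ≈ 3.159. Fail to reject H₀.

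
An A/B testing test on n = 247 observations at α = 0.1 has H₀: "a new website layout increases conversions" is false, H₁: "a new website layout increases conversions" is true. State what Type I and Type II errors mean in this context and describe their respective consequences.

Type I (false positive): concluding that a new website layout increases conversions when it is not — rolling out a layout that doesn't actually help — wasted engineering effort. Type II (false negative): failing to conclude that a new website layout increases conversions when it is — discarding a layout that would have improved conversions — lost revenue. Which is costlier depends on domain priorities and is a judgement call rather than a statistical fact.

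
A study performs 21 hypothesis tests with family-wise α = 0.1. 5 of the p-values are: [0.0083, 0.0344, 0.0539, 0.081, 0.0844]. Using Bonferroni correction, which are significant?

Bonferroni α = 0.1/21 = 0.00476. None of the given p-values are significant.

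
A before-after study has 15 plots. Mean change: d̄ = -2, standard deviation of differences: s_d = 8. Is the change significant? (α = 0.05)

t = d̄/(s_d/√n) = -2/(8/√15) = -0.968. df = 14, critical t = ±2.145. Fail to reject H₀.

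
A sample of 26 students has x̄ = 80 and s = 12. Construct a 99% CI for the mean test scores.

CI = x̄ ± t*(s/√n) = 80 ± 2.787(12/√26) = (73.44, 86.56)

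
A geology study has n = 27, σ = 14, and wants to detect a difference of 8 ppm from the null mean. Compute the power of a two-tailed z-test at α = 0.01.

SE = σ/√n = 14/√27 = 2.694. Non-centrality λ = d/SE = 8/2.694 = 2.969. Power ≈ Φ(λ - z_{α/2}) = Φ(2.969 - 2.576) = Φ(0.393) = 0.653.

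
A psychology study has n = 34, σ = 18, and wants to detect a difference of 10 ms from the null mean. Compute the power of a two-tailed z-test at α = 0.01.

SE = σ/√n = 18/√34 = 3.087. Non-centrality λ = d/SE = 10/3.087 = 3.239. Power ≈ Φ(λ - z_{α/2}) = Φ(3.239 - 2.576) = Φ(0.663) = 0.746.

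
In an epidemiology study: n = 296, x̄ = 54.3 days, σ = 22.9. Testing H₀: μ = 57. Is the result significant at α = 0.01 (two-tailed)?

z = (54.3 - 57)/(22.9/√296) = -2.028. Since |z| ≤ 2.576, not significant at α = 0.01.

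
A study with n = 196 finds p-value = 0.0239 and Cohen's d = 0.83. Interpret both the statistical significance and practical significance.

Statistically significant (p = 0.0239 < 0.05). Cohen's d = 0.83 indicates a large effect size. Both statistical and practical significance should be considered.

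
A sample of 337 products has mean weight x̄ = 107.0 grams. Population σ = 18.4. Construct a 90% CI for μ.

CI = x̄ ± z*(σ/√n) = 107.0 ± 1.645(18.4/√337) = 107.0 ± 1.65 = (105.35, 108.65)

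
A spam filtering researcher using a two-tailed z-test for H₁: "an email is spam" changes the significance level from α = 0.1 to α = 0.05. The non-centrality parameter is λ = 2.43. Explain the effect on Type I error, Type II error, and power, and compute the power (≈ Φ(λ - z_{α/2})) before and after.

Decreasing α from 0.1 to 0.05:
• Type I error rate decreases (α is the Type I rate by definition).
• Critical value moves from z_{α/2} = 1.645 to 1.96, so power = Φ(λ - z_{α/2}) goes from Φ(2.43 - 1.645) = 0.784 to Φ(2.43 - 1.96) = 0.681.
• Type II error rate β = 1 - power therefore increases (0.216 → 0.319).
Appropriate when false positives are costly — here, a legitimate email is sent to the spam folder and the user misses it.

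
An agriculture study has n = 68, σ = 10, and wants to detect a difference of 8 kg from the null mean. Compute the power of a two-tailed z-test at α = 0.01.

SE = σ/√n = 10/√68 = 1.213. Non-centrality λ = d/SE = 8/1.213 = 6.597. Power ≈ Φ(λ - z_{α/2}) = Φ(6.597 - 2.576) = Φ(4.021) = 1.0.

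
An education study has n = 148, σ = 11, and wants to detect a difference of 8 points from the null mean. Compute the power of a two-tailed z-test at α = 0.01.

SE = σ/√n = 11/√148 = 0.904. Non-centrality λ = d/SE = 8/0.904 = 8.848. Power ≈ Φ(λ - z_{α/2}) = Φ(8.848 - 2.576) = Φ(6.272) = 1.0.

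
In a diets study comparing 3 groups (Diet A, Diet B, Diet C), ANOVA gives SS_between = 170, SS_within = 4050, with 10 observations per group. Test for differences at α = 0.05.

df_between = 2, df_within = 27. F = MS_between/MS_within = 85.0/150.0 = 0.567. F_crit ≈ 3.354. Fail to reject H₀.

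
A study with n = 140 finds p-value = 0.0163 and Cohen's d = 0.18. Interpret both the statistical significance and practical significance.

Statistically significant (p = 0.0163 < 0.05). Cohen's d = 0.18 indicates a very small effect size. Both statistical and practical significance should be considered.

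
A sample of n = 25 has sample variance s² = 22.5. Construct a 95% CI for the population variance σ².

df = 24. χ²_{0.025} = 39.364, χ²_{0.975} = 12.401. CI for σ² = ((n-1)s²/χ²_{α/2}, (n-1)s²/χ²_{1-α/2}) = (24·22.5/39.364, 24·22.5/12.401) = (13.72, 43.54)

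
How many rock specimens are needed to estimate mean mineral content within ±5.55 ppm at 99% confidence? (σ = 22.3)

n = (z*σ/E)² = (2.576×22.3/5.55)² = 107.1 → n = 108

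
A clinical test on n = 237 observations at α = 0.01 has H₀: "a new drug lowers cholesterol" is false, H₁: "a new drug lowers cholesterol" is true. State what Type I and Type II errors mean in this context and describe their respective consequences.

Type I (false positive): concluding that a new drug lowers cholesterol when it is not — approving an ineffective drug — patients take a useless medication and may skip effective alternatives. Type II (false negative): failing to conclude that a new drug lowers cholesterol when it is — shelving an effective drug — patients miss out on a treatment that would have helped. Which is costlier depends on domain priorities and is a judgement call rather than a statistical fact.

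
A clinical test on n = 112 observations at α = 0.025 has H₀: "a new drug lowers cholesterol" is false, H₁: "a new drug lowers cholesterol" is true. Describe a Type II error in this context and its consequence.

Type II error: failing to reject H₀ when it is false — concluding that a new drug lowers cholesterol is not supported when in fact it is. Consequence: shelving an effective drug — patients miss out on a treatment that would have helped.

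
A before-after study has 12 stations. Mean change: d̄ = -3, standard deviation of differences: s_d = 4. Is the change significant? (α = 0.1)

t = d̄/(s_d/√n) = -3/(4/√12) = -2.598. df = 11, critical t = ±1.796. Reject H₀.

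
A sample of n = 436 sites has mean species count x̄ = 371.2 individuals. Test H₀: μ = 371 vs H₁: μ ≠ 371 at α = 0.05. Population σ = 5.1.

z = (x̄ - μ₀)/(σ/√n) = (371.2 - 371)/(5.1/√436) = 0.819. Critical value: ±1.96. Since |0.819| ≤ 1.96, Fail to reject H₀.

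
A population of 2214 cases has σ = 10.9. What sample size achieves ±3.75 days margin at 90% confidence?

Without FPC: n₀ = (1.645×10.9/3.75)² = 22.862. With FPC: n = n₀N/(n₀+N-1) = 22.6 → n = 23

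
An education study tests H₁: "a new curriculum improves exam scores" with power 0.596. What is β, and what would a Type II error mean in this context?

β = 1 - power = 1 - 0.596 = 0.404. A Type II error is failing to reject H₀ when H₀ is false (false negative) — here, failing to conclude that a new curriculum improves exam scores when in fact it is true. Consequence: keeping the old curriculum when the new one would have helped students.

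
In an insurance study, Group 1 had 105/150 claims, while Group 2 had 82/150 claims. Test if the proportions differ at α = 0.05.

p̂₁ = 0.7, p̂₂ = 0.547, pooled p̂ = 0.623. z = 2.74. Critical: ±1.96. Reject H₀.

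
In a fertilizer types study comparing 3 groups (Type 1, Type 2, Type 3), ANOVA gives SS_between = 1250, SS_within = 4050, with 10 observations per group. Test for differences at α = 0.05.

df_between = 2, df_within = 27. F = MS_between/MS_within = 625.0/150.0 = 4.167. F_crit ≈ 3.354. Reject H₀. At least one mean differs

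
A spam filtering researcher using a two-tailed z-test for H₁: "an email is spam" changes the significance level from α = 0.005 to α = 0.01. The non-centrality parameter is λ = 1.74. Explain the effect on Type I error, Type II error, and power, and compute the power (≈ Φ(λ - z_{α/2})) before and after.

Increasing α from 0.005 to 0.01:
• Type I error rate increases (α is the Type I rate by definition).
• Critical value moves from z_{α/2} = 2.807 to 2.576, so power = Φ(λ - z_{α/2}) goes from Φ(1.74 - 2.807) = 0.143 to Φ(1.74 - 2.576) = 0.202.
• Type II error rate β = 1 - power therefore decreases (0.857 → 0.798).
Appropriate when false negatives are costly — here, a spam email lands in the inbox.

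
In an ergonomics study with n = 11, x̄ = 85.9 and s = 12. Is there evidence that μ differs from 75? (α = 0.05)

t = (x̄ - μ₀)/(s/√n) = (85.9 - 75)/(12/√11) = 3.013. df = 10, critical t = ±2.228. Reject H₀.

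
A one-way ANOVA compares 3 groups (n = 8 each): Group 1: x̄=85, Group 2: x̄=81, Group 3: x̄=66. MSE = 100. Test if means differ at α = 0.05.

Grand mean = 77.33. SS_between = 1605.33, MS_between = 802.67. F = 8.027, F_crit ≈ 3.467. Reject H₀.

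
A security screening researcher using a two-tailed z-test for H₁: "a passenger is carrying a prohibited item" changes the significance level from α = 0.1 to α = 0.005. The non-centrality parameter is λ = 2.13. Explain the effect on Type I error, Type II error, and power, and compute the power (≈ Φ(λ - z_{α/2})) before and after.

Decreasing α from 0.1 to 0.005:
• Type I error rate decreases (α is the Type I rate by definition).
• Critical value moves from z_{α/2} = 1.645 to 2.807, so power = Φ(λ - z_{α/2}) goes from Φ(2.13 - 1.645) = 0.686 to Φ(2.13 - 2.807) = 0.249.
• Type II error rate β = 1 - power therefore increases (0.314 → 0.751).
Appropriate when false positives are costly — here, detaining an innocent passenger — delay and inconvenience.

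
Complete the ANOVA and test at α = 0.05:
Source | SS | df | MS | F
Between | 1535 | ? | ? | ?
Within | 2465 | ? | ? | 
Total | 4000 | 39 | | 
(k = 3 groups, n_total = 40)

df_between = 2, df_within = 37. MS_between = 767.5, MS_within = 66.62. F = 11.52, F_crit ≈ 3.252. Reject H₀.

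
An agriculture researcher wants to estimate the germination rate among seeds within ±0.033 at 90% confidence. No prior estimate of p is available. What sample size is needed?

Conservative approach: use p = 0.5 (maximizes p(1-p) = 0.25). n = z²(0.25)/E² = 1.645²×0.25/0.033² = 621.2 → n = 622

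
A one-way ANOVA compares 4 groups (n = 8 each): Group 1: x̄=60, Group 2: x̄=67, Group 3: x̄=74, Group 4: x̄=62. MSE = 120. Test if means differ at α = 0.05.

Grand mean = 65.75. SS_between = 934.0, MS_between = 311.33. F = 2.594, F_crit ≈ 2.947. Fail to reject H₀.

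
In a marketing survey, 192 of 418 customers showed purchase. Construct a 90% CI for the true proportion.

p̂ = 0.459. CI = p̂ ± z*√(p̂(1-p̂)/n) = (0.419, 0.499)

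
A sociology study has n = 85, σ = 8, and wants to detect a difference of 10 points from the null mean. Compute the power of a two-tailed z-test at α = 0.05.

SE = σ/√n = 8/√85 = 0.868. Non-centrality λ = d/SE = 10/0.868 = 11.524. Power ≈ Φ(λ - z_{α/2}) = Φ(11.524 - 1.96) = Φ(9.564) = 1.0.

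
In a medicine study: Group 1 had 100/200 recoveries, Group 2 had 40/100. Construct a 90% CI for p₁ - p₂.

p̂₁ = 0.5, p̂₂ = 0.4. Difference = 0.1. CI = (0.001, 0.199)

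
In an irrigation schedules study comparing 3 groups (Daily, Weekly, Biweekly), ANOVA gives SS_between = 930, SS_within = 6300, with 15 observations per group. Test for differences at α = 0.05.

df_between = 2, df_within = 42. F = MS_between/MS_within = 465.0/150.0 = 3.1. F_crit ≈ 3.22. Fail to reject H₀.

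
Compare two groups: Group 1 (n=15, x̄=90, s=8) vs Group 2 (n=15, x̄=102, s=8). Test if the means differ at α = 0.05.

Pooled sp = 8.0. t = -4.108, df = 28. Critical t = ±2.048. Reject H₀.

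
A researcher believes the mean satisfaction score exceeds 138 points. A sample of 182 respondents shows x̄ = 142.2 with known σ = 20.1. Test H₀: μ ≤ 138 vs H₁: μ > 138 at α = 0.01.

z = 2.819. Critical value: 2.33. Reject H₀.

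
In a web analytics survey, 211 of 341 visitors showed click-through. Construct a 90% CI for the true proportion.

p̂ = 0.619. CI = p̂ ± z*√(p̂(1-p̂)/n) = (0.576, 0.662)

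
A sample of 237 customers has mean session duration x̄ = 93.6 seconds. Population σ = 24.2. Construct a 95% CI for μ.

CI = x̄ ± z*(σ/√n) = 93.6 ± 1.96(24.2/√237) = 93.6 ± 3.08 = (90.52, 96.68)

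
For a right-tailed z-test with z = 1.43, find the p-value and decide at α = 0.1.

p = P(Z > 1.43) = 1 - Φ(1.43) ≈ 0.0764. Since p < 0.1, reject H₀ (significant) at α = 0.1.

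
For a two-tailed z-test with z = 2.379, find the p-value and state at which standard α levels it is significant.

p = 2·P(Z > |2.379|) = 2·(1 - Φ(2.379)) ≈ 0.0174. Significant at α = 0.1; Significant at α = 0.05.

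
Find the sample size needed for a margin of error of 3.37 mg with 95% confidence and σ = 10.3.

n = (z*σ/E)² = (1.96×10.3/3.37)² = 35.9 → n = 36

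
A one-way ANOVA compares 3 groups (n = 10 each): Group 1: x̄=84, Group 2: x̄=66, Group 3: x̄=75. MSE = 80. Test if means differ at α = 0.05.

Grand mean = 75.0. SS_between = 1620.0, MS_between = 810.0. F = 10.125, F_crit ≈ 3.354. Reject H₀.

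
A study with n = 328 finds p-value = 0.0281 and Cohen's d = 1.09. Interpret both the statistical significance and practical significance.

Statistically significant (p = 0.0281 < 0.05). Cohen's d = 1.09 indicates a large effect size. Both statistical and practical significance should be considered.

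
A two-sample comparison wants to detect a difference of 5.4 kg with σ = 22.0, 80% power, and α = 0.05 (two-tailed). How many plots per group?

n per group = 2(z_α/2 + z_β)²σ²/d² = 2×(1.96 + 0.84)²×22.0²/5.4² = 260.3 → n = 261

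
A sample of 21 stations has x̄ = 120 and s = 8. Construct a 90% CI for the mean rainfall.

CI = x̄ ± t*(s/√n) = 120 ± 1.725(8/√21) = (116.99, 123.01)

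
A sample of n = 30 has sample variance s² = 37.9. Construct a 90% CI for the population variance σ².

df = 29. χ²_{0.05} = 42.557, χ²_{0.95} = 17.708. CI for σ² = ((n-1)s²/χ²_{α/2}, (n-1)s²/χ²_{1-α/2}) = (29·37.9/42.557, 29·37.9/17.708) = (25.83, 62.07)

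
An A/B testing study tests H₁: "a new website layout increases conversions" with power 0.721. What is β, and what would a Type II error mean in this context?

β = 1 - power = 1 - 0.721 = 0.279. A Type II error is failing to reject H₀ when H₀ is false (false negative) — here, failing to conclude that a new website layout increases conversions when in fact it is true. Consequence: discarding a layout that would have improved conversions — lost revenue.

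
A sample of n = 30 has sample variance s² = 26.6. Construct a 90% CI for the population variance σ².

df = 29. χ²_{0.05} = 42.557, χ²_{0.95} = 17.708. CI for σ² = ((n-1)s²/χ²_{α/2}, (n-1)s²/χ²_{1-α/2}) = (29·26.6/42.557, 29·26.6/17.708) = (18.13, 43.56)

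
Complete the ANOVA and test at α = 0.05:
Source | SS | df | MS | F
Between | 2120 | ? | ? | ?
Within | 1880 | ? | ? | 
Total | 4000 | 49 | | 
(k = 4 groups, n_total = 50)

df_between = 3, df_within = 46. MS_between = 706.67, MS_within = 40.87. F = 17.291, F_crit ≈ 2.807. Reject H₀.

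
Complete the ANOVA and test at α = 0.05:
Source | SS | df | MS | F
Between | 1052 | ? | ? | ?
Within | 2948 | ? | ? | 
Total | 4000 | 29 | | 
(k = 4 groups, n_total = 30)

df_between = 3, df_within = 26. MS_between = 350.67, MS_within = 113.38. F = 3.093, F_crit ≈ 2.975. Reject H₀.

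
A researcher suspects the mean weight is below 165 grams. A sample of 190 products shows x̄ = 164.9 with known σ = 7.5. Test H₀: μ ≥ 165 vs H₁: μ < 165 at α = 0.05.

z = -0.184. Critical value: -1.645. Fail to reject H₀.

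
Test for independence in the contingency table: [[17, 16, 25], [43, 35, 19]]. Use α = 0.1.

χ² = 9.982. df = 2, critical = 4.605. Reject H₀. Variables are dependent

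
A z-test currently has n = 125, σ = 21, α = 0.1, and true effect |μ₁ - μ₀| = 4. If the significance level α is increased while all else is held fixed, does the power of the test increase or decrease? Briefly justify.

Power increases: a larger α lowers the critical value, so more of the H₁ sampling distribution falls in the rejection region.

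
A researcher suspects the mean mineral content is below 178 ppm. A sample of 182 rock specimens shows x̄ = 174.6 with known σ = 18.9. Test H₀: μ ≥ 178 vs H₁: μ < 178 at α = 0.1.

z = -2.427. Critical value: -1.28. Reject H₀.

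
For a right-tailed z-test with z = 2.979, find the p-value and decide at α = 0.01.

p = P(Z > 2.979) = 1 - Φ(2.979) ≈ 0.0014. Since p < 0.01, reject H₀ (significant) at α = 0.01.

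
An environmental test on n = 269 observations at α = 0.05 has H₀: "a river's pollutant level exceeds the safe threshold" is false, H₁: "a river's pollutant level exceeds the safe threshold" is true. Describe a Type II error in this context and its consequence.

Type II error: failing to reject H₀ when it is false — concluding that a river's pollutant level exceeds the safe threshold is not supported when in fact it is. Consequence: allowing unsafe pollution to continue.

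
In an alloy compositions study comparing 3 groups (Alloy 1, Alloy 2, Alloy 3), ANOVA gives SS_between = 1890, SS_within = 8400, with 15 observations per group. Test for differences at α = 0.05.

df_between = 2, df_within = 42. F = MS_between/MS_within = 945.0/200.0 = 4.725. F_crit ≈ 3.22. Reject H₀. At least one mean differs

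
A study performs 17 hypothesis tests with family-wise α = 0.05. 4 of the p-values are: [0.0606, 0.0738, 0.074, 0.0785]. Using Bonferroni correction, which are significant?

Bonferroni α = 0.05/17 = 0.00294. None of the given p-values are significant.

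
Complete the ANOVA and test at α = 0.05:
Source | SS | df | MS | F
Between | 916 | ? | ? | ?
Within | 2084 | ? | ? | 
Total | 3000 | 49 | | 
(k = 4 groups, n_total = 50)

df_between = 3, df_within = 46. MS_between = 305.33, MS_within = 45.3. F = 6.74, F_crit ≈ 2.807. Reject H₀.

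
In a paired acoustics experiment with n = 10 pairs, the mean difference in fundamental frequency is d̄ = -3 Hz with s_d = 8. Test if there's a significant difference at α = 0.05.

t = d̄/(s_d/√n) = -3/(8/√10) = -1.186. df = 9, critical t = ±2.262. Fail to reject H₀.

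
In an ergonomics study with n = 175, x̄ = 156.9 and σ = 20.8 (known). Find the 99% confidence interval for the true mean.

CI = x̄ ± z*(σ/√n) = 156.9 ± 2.576(20.8/√175) = 156.9 ± 4.05 = (152.85, 160.95)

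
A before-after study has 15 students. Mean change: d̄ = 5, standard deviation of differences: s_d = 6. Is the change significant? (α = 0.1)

t = d̄/(s_d/√n) = 5/(6/√15) = 3.227. df = 14, critical t = ±1.761. Reject H₀.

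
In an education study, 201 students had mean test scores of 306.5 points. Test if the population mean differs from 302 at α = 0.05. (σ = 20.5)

z = (x̄ - μ₀)/(σ/√n) = (306.5 - 302)/(20.5/√201) = 3.112. Critical value: ±1.96. Since |3.112| > 1.96, Reject H₀.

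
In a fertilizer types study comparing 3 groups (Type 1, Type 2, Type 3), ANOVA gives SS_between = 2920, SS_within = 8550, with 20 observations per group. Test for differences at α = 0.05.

df_between = 2, df_within = 57. F = MS_between/MS_within = 1460.0/150.0 = 9.733. F_crit ≈ 3.159. Reject H₀. At least one mean differs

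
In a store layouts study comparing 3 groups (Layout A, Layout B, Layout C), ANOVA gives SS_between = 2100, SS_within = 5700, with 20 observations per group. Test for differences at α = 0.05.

df_between = 2, df_within = 57. F = MS_between/MS_within = 1050.0/100.0 = 10.5. F_crit ≈ 3.159. Reject H₀. At least one mean differs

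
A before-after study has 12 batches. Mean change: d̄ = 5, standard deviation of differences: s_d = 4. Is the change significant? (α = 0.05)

t = d̄/(s_d/√n) = 5/(4/√12) = 4.33. df = 11, critical t = ±2.201. Reject H₀.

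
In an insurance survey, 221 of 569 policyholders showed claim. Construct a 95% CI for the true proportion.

p̂ = 0.388. CI = p̂ ± z*√(p̂(1-p̂)/n) = (0.348, 0.428)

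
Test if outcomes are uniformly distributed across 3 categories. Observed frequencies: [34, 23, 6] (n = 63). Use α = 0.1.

Expected = 21 each. χ² = Σ(O-E)²/E = 18.952. df = 2, critical value = 4.605. Reject H₀.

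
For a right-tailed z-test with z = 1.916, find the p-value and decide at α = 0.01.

p = P(Z > 1.916) = 1 - Φ(1.916) ≈ 0.0277. Since p ≥ 0.01, fail to reject H₀ (not significant) at α = 0.01.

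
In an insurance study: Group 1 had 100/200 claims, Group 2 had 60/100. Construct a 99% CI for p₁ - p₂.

p̂₁ = 0.5, p̂₂ = 0.6. Difference = -0.1. CI = (-0.256, 0.056)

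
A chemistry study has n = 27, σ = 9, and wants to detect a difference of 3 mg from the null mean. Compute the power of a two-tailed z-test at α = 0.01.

SE = σ/√n = 9/√27 = 1.732. Non-centrality λ = d/SE = 3/1.732 = 1.732. Power ≈ Φ(λ - z_{α/2}) = Φ(1.732 - 2.576) = Φ(-0.844) = 0.199.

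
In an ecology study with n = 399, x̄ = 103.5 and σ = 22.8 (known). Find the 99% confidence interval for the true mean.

CI = x̄ ± z*(σ/√n) = 103.5 ± 2.576(22.8/√399) = 103.5 ± 2.94 = (100.56, 106.44)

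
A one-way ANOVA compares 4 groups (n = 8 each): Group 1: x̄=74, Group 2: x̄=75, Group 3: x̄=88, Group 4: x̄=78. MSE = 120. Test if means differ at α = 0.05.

Grand mean = 78.75. SS_between = 982.0, MS_between = 327.33. F = 2.728, F_crit ≈ 2.947. Fail to reject H₀.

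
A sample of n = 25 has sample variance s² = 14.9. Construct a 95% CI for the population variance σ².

df = 24. χ²_{0.025} = 39.364, χ²_{0.975} = 12.401. CI for σ² = ((n-1)s²/χ²_{α/2}, (n-1)s²/χ²_{1-α/2}) = (24·14.9/39.364, 24·14.9/12.401) = (9.08, 28.84)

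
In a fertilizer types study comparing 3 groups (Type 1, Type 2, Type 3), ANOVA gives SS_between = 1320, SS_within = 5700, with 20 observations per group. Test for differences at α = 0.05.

df_between = 2, df_within = 57. F = MS_between/MS_within = 660.0/100.0 = 6.6. F_crit ≈ 3.159. Reject H₀. At least one mean differs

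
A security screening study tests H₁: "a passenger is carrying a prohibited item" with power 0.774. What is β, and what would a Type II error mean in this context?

β = 1 - power = 1 - 0.774 = 0.226. A Type II error is failing to reject H₀ when H₀ is false (false negative) — here, failing to conclude that a passenger is carrying a prohibited item when in fact it is true. Consequence: letting a prohibited item through — security breach.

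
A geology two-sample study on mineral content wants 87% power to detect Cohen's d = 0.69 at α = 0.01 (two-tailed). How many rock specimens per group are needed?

z_{α/2} = 2.576, z_β = Φ⁻¹(0.87) = 1.126. For medium effect (d = 0.69): n per group = 2(z_{α/2} + z_β)²/d² = 2(2.576 + 1.126)²/0.69² = 57.6 → 58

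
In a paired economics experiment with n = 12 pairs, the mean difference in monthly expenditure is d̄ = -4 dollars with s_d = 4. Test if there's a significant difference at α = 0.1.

t = d̄/(s_d/√n) = -4/(4/√12) = -3.464. df = 11, critical t = ±1.796. Reject H₀.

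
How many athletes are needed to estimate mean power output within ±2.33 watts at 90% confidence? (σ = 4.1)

n = (z*σ/E)² = (1.645×4.1/2.33)² = 8.4 → n = 9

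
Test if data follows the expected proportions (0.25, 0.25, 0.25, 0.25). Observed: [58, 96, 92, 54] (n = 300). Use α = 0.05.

Expected: [75.0, 75.0, 75.0, 75.0]. χ² = 19.467. df = 3, critical = 7.815. Reject H₀.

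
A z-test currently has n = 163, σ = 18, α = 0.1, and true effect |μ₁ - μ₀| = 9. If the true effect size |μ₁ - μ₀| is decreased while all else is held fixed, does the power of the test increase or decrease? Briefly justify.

Power decreases: a smaller true effect decreases the non-centrality λ = |μ₁ - μ₀|/(σ/√n).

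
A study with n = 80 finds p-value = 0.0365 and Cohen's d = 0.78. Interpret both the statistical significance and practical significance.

Statistically significant (p = 0.0365 < 0.05). Cohen's d = 0.78 indicates a medium effect size. Both statistical and practical significance should be considered.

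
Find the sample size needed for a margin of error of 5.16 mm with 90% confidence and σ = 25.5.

n = (z*σ/E)² = (1.645×25.5/5.16)² = 66.1 → n = 67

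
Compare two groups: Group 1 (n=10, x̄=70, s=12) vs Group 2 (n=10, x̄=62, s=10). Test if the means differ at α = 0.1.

Pooled sp = 11.05. t = 1.62, df = 18. Critical t = ±1.734. Fail to reject H₀.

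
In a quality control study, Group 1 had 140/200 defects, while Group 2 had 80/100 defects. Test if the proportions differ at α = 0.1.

p̂₁ = 0.7, p̂₂ = 0.8, pooled p̂ = 0.733. z = -1.846. Critical: ±1.645. Reject H₀.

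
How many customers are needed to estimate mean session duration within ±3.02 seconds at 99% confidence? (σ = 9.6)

n = (z*σ/E)² = (2.576×9.6/3.02)² = 67.1 → n = 68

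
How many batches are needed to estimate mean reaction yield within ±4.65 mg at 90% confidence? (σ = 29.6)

n = (z*σ/E)² = (1.645×29.6/4.65)² = 109.7 → n = 110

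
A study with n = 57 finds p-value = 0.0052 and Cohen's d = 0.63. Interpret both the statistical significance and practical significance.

Statistically significant (p = 0.0052 < 0.05). Cohen's d = 0.63 indicates a medium effect size. Both statistical and practical significance should be considered.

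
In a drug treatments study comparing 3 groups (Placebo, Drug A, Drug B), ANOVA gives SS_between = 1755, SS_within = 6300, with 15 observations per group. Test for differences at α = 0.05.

df_between = 2, df_within = 42. F = MS_between/MS_within = 877.5/150.0 = 5.85. F_crit ≈ 3.22. Reject H₀. At least one mean differs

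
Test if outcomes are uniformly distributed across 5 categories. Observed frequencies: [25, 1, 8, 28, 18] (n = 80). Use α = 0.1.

Expected = 16 each. χ² = Σ(O-E)²/E = 32.375. df = 4, critical value = 7.779. Reject H₀.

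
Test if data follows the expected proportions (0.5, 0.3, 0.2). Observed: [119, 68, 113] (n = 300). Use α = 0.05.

Expected: [150.0, 90.0, 60.0]. χ² = 58.601. df = 2, critical = 5.991. Reject H₀.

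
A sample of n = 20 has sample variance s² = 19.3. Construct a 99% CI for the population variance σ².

df = 19. χ²_{0.005} = 38.582, χ²_{0.995} = 6.844. CI for σ² = ((n-1)s²/χ²_{α/2}, (n-1)s²/χ²_{1-α/2}) = (19·19.3/38.582, 19·19.3/6.844) = (9.5, 53.58)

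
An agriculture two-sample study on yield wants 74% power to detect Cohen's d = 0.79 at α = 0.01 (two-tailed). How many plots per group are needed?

z_{α/2} = 2.576, z_β = Φ⁻¹(0.74) = 0.643. For medium effect (d = 0.79): n per group = 2(z_{α/2} + z_β)²/d² = 2(2.576 + 0.643)²/0.79² = 33.2 → 34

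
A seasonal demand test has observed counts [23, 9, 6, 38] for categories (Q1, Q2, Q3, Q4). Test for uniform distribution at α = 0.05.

Expected = 19 each. χ² = Σ(O-E)²/E = 34.0. df = 3, critical value = 7.815. Reject H₀.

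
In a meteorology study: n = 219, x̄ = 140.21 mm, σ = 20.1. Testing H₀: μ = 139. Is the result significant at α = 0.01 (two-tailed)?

z = (140.21 - 139)/(20.1/√219) = 0.891. Since |z| ≤ 2.576, not significant at α = 0.01.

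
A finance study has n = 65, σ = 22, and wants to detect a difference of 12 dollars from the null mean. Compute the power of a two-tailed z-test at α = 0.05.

SE = σ/√n = 22/√65 = 2.729. Non-centrality λ = d/SE = 12/2.729 = 4.398. Power ≈ Φ(λ - z_{α/2}) = Φ(4.398 - 1.96) = Φ(2.438) = 0.993.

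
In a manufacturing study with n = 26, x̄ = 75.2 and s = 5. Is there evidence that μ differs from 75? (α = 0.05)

t = (x̄ - μ₀)/(s/√n) = (75.2 - 75)/(5/√26) = 0.204. df = 25, critical t = ±2.06. Fail to reject H₀.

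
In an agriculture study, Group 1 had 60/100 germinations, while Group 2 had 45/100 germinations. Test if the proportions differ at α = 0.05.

p̂₁ = 0.6, p̂₂ = 0.45, pooled p̂ = 0.525. z = 2.124. Critical: ±1.96. Reject H₀.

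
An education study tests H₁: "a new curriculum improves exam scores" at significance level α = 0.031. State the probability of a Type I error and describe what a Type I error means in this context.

P(Type I error) = α = 0.031. A Type I error is rejecting H₀ when H₀ is actually true (false positive) — here, concluding that a new curriculum improves exam scores when in fact this is not the case. Consequence: adopting a curriculum that gives no real benefit — disruption for nothing.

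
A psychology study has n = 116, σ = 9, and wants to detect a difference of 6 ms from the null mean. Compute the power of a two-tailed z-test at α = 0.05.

SE = σ/√n = 9/√116 = 0.836. Non-centrality λ = d/SE = 6/0.836 = 7.18. Power ≈ Φ(λ - z_{α/2}) = Φ(7.18 - 1.96) = Φ(5.22) = 1.0.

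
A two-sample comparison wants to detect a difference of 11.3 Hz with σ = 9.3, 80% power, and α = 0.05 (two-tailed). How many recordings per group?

n per group = 2(z_α/2 + z_β)²σ²/d² = 2×(1.96 + 0.84)²×9.3²/11.3² = 10.6 → n = 11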